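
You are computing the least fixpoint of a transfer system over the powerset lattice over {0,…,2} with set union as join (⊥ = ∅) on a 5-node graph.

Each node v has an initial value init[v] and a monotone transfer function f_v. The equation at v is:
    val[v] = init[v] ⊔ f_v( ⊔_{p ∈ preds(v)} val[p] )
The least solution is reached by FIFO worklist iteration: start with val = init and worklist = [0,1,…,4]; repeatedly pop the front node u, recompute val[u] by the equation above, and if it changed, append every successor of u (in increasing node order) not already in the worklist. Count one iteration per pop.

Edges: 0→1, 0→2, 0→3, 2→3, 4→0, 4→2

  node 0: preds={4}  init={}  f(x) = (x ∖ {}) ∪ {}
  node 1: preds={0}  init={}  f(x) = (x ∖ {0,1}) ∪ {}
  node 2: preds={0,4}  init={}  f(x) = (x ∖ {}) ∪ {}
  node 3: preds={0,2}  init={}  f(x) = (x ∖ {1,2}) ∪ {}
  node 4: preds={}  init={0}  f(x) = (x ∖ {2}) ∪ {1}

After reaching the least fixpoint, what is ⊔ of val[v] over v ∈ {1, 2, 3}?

Iteration log — 9 steps:
  step 1. node 0  ⊔preds={0}  new={0}  old={}  +wl: 
  step 2. node 1  ⊔preds={0}  new={}  stable
  step 3. node 2  ⊔preds={0}  new={0}  old={}  +wl: 
  step 4. node 3  ⊔preds={0}  new={0}  old={}  +wl: 
  step 5. node 4  ⊔preds={}  new={0,1}  old={0}  +wl: 0,2
  step 6. node 0  ⊔preds={0,1}  new={0,1}  old={0}  +wl: 1,3
  step 7. node 2  ⊔preds={0,1}  new={0,1}  old={0}  +wl: 
  step 8. node 1  ⊔preds={0,1}  new={}  stable
  step 9. node 3  ⊔preds={0,1}  new={0}  stable

Least fixpoint reached:
  node 0: {0,1}
  node 1: {}
  node 2: {0,1}
  node 3: {0}
  node 4: {0,1}

{0,1}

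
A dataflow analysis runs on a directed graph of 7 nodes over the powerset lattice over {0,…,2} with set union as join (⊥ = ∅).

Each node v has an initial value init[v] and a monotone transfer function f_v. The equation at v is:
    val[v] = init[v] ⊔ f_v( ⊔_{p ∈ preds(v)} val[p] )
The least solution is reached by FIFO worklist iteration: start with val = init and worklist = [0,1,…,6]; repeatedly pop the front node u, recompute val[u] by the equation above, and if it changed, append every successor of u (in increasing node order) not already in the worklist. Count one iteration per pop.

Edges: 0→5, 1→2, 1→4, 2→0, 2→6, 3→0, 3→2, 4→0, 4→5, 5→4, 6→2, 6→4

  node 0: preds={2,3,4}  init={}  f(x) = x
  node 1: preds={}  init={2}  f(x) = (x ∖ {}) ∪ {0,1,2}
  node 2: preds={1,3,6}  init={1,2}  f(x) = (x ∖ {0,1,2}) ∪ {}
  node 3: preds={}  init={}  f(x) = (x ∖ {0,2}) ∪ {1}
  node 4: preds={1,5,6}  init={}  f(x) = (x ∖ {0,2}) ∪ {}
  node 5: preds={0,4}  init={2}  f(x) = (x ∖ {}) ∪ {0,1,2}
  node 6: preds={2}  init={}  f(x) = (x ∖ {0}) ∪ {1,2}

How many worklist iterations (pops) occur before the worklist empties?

10

Worklist (10 pops):
  #1 pop 0: in={1,2} → {1,2} (was {}); enqueue []
  #2 pop 1: in={} → {0,1,2} (was {2}); enqueue []
  #3 pop 2: in={0,1,2} → {1,2} (no change)
  #4 pop 3: in={} → {1} (was {}); enqueue [0,2]
  #5 pop 4: in={0,1,2} → {1} (was {}); enqueue []
  #6 pop 5: in={1,2} → {0,1,2} (was {2}); enqueue [4]
  #7 pop 6: in={1,2} → {1,2} (was {}); enqueue []
  #8 pop 0: in={1,2} → {1,2} (no change)
  #9 pop 2: in={0,1,2} → {1,2} (no change)
  #10 pop 4: in={0,1,2} → {1} (no change)

Fixpoint:
  val[0] = {1,2}
  val[1] = {0,1,2}
  val[2] = {1,2}
  val[3] = {1}
  val[4] = {1}
  val[5] = {0,1,2}
  val[6] = {1,2}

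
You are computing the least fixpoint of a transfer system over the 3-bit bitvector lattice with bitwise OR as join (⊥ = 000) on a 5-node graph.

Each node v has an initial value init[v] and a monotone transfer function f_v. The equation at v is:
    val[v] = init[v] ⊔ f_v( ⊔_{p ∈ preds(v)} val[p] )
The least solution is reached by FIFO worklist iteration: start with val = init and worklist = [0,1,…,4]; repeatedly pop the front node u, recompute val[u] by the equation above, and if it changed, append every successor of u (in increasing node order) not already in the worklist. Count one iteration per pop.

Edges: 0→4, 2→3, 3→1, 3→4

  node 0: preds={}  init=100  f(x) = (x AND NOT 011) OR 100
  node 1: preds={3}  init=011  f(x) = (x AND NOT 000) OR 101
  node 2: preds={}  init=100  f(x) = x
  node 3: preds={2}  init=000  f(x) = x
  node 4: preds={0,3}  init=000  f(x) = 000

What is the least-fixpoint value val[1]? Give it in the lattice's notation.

111

Worklist (6 pops):
  #1 pop 0: in=000 → 100 (no change)
  #2 pop 1: in=000 → 111 (was 011); enqueue []
  #3 pop 2: in=000 → 100 (no change)
  #4 pop 3: in=100 → 100 (was 000); enqueue [1]
  #5 pop 4: in=100 → 000 (no change)
  #6 pop 1: in=100 → 111 (no change)

Fixpoint:
  val[0] = 100
  val[1] = 111
  val[2] = 100
  val[3] = 100
  val[4] = 000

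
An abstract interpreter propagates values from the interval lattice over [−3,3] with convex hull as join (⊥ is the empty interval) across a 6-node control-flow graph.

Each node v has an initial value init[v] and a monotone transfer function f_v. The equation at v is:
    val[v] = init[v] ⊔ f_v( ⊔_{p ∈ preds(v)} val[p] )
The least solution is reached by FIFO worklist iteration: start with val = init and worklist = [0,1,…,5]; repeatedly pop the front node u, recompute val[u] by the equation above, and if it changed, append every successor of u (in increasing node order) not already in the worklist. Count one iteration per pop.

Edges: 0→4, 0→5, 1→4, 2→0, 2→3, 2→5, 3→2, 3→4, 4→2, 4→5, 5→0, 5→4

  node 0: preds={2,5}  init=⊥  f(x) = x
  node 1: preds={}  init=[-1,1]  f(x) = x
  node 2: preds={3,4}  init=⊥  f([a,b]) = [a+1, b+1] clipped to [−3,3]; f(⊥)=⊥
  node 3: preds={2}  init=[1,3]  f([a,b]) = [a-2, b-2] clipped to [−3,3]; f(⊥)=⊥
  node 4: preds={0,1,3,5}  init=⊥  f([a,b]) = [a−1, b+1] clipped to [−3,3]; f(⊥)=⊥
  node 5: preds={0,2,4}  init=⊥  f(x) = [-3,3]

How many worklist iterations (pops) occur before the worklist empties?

Worklist (17 pops):
  #1 pop 0: in=⊥ → ⊥ (no change)
  #2 pop 1: in=⊥ → [-1,1] (no change)
  #3 pop 2: in=[1,3] → [2,3] (was ⊥); enqueue [0]
  #4 pop 3: in=[2,3] → [0,3] (was [1,3]); enqueue [2]
  #5 pop 4: in=[-1,3] → [-2,3] (was ⊥); enqueue []
  #6 pop 5: in=[-2,3] → [-3,3] (was ⊥); enqueue [4]
  #7 pop 0: in=[-3,3] → [-3,3] (was ⊥); enqueue [5]
  #8 pop 2: in=[-2,3] → [-1,3] (was [2,3]); enqueue [0,3]
  #9 pop 4: in=[-3,3] → [-3,3] (was [-2,3]); enqueue [2]
  #10 pop 5: in=[-3,3] → [-3,3] (no change)
  #11 pop 0: in=[-3,3] → [-3,3] (no change)
  #12 pop 3: in=[-1,3] → [-3,3] (was [0,3]); enqueue [4]
  #13 pop 2: in=[-3,3] → [-2,3] (was [-1,3]); enqueue [0,3,5]
  #14 pop 4: in=[-3,3] → [-3,3] (no change)
  #15 pop 0: in=[-3,3] → [-3,3] (no change)
  #16 pop 3: in=[-2,3] → [-3,3] (no change)
  #17 pop 5: in=[-3,3] → [-3,3] (no change)

Fixpoint:
  val[0] = [-3,3]
  val[1] = [-1,1]
  val[2] = [-2,3]
  val[3] = [-3,3]
  val[4] = [-3,3]
  val[5] = [-3,3]

17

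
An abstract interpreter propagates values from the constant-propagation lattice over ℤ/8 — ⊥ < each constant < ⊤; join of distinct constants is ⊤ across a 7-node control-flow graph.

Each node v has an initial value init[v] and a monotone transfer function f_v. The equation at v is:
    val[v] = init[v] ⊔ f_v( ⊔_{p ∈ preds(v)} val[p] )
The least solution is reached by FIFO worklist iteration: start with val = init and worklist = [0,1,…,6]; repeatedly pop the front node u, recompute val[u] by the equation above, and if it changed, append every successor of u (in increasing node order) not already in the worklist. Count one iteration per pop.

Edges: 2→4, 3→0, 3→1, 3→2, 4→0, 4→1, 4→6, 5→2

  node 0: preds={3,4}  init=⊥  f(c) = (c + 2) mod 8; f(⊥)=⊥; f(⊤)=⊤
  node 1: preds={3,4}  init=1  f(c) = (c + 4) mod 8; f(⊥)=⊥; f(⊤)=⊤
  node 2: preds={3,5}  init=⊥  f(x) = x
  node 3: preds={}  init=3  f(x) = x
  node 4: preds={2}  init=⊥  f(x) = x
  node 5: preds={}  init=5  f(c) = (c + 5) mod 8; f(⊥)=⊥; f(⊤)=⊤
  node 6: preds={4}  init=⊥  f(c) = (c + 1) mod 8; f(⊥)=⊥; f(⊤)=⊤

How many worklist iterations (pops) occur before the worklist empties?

9

Trace (9 dequeues):
  [1] u=0 | in 3 | out 5 | prev ⊥ | push {}
  [2] u=1 | in 3 | out ⊤ | prev 1 | push {}
  [3] u=2 | in ⊤ | out ⊤ | prev ⊥ | push {}
  [4] u=3 | in ⊥ | out 3 | ==
  [5] u=4 | in ⊤ | out ⊤ | prev ⊥ | push {0,1}
  [6] u=5 | in ⊥ | out 5 | ==
  [7] u=6 | in ⊤ | out ⊤ | prev ⊥ | push {}
  [8] u=0 | in ⊤ | out ⊤ | prev 5 | push {}
  [9] u=1 | in ⊤ | out ⊤ | ==

Converged values:
  [0] ⊤
  [1] ⊤
  [2] ⊤
  [3] 3
  [4] ⊤
  [5] 5
  [6] ⊤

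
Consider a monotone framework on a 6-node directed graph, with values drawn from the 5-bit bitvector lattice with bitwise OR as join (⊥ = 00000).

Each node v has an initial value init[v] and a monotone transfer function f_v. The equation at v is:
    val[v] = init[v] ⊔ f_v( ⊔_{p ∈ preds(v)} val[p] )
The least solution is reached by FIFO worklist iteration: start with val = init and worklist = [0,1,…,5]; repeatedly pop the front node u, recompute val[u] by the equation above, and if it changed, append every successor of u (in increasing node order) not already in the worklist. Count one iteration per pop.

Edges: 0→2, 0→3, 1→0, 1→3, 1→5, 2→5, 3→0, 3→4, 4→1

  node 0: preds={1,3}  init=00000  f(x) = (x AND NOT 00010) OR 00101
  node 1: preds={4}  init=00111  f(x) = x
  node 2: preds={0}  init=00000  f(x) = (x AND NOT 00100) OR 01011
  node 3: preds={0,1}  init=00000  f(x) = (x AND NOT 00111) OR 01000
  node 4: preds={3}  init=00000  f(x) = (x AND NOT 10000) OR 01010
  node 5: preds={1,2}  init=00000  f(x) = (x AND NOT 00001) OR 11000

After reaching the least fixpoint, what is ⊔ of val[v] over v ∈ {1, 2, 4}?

01111

Iteration log — 12 steps:
  step 1. node 0  ⊔preds=00111  new=00101  old=00000  +wl: 
  step 2. node 1  ⊔preds=00000  new=00111  stable
  step 3. node 2  ⊔preds=00101  new=01011  old=00000  +wl: 
  step 4. node 3  ⊔preds=00111  new=01000  old=00000  +wl: 0
  step 5. node 4  ⊔preds=01000  new=01010  old=00000  +wl: 1
  step 6. node 5  ⊔preds=01111  new=11110  old=00000  +wl: 
  step 7. node 0  ⊔preds=01111  new=01101  old=00101  +wl: 2,3
  step 8. node 1  ⊔preds=01010  new=01111  old=00111  +wl: 0,5
  step 9. node 2  ⊔preds=01101  new=01011  stable
  step 10. node 3  ⊔preds=01111  new=01000  stable
  step 11. node 0  ⊔preds=01111  new=01101  stable
  step 12. node 5  ⊔preds=01111  new=11110  stable

Least fixpoint reached:
  node 0: 01101
  node 1: 01111
  node 2: 01011
  node 3: 01000
  node 4: 01010
  node 5: 11110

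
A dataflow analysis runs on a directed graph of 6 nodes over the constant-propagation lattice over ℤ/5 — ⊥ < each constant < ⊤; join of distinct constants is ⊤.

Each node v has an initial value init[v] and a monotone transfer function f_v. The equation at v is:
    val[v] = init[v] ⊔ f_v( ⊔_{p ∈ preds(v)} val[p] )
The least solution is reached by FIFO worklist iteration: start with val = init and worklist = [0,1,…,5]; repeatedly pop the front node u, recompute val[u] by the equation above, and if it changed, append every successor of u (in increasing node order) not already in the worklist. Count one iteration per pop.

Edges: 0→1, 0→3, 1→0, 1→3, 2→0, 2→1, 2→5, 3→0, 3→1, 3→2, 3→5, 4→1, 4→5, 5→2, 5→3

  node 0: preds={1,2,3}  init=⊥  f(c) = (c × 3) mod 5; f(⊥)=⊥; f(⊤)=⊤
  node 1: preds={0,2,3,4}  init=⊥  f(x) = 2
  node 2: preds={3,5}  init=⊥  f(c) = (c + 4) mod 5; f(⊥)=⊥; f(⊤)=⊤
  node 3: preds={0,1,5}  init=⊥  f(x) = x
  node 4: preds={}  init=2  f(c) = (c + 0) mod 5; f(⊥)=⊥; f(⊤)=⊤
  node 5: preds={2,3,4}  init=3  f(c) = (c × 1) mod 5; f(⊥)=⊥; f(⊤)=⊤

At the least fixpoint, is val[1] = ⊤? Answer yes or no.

no

Iteration log — 13 steps:
  step 1. node 0  ⊔preds=⊥  new=⊥  stable
  step 2. node 1  ⊔preds=2  new=2  old=⊥  +wl: 0
  step 3. node 2  ⊔preds=3  new=2  old=⊥  +wl: 1
  step 4. node 3  ⊔preds=⊤  new=⊤  old=⊥  +wl: 2
  step 5. node 4  ⊔preds=⊥  new=2  stable
  step 6. node 5  ⊔preds=⊤  new=⊤  old=3  +wl: 3
  step 7. node 0  ⊔preds=⊤  new=⊤  old=⊥  +wl: 
  step 8. node 1  ⊔preds=⊤  new=2  stable
  step 9. node 2  ⊔preds=⊤  new=⊤  old=2  +wl: 0,1,5
  step 10. node 3  ⊔preds=⊤  new=⊤  stable
  step 11. node 0  ⊔preds=⊤  new=⊤  stable
  step 12. node 1  ⊔preds=⊤  new=2  stable
  step 13. node 5  ⊔preds=⊤  new=⊤  stable

Least fixpoint reached:
  node 0: ⊤
  node 1: 2
  node 2: ⊤
  node 3: ⊤
  node 4: 2
  node 5: ⊤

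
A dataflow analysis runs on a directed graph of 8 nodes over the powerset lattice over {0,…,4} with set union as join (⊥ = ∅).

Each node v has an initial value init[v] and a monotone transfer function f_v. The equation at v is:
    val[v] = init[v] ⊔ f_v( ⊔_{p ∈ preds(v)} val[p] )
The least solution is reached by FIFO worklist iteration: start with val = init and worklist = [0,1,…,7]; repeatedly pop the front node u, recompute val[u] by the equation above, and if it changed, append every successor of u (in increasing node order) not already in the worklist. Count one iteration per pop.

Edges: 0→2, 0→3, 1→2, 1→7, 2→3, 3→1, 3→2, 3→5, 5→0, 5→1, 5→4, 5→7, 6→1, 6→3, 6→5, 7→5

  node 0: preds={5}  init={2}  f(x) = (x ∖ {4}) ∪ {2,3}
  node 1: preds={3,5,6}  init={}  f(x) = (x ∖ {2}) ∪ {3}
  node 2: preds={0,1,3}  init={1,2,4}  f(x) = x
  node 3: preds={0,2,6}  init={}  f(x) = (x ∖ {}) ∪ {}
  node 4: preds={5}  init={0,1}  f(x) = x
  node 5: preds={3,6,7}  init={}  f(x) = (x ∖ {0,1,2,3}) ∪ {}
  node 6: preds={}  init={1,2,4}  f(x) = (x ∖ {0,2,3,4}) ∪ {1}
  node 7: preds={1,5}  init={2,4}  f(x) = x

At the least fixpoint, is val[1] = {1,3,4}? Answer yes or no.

yes

Worklist (13 pops):
  #1 pop 0: in={} → {2,3} (was {2}); enqueue []
  #2 pop 1: in={1,2,4} → {1,3,4} (was {}); enqueue []
  #3 pop 2: in={1,2,3,4} → {1,2,3,4} (was {1,2,4}); enqueue []
  #4 pop 3: in={1,2,3,4} → {1,2,3,4} (was {}); enqueue [1,2]
  #5 pop 4: in={} → {0,1} (no change)
  #6 pop 5: in={1,2,3,4} → {4} (was {}); enqueue [0,4]
  #7 pop 6: in={} → {1,2,4} (no change)
  #8 pop 7: in={1,3,4} → {1,2,3,4} (was {2,4}); enqueue [5]
  #9 pop 1: in={1,2,3,4} → {1,3,4} (no change)
  #10 pop 2: in={1,2,3,4} → {1,2,3,4} (no change)
  #11 pop 0: in={4} → {2,3} (no change)
  #12 pop 4: in={4} → {0,1,4} (was {0,1}); enqueue []
  #13 pop 5: in={1,2,3,4} → {4} (no change)

Fixpoint:
  val[0] = {2,3}
  val[1] = {1,3,4}
  val[2] = {1,2,3,4}
  val[3] = {1,2,3,4}
  val[4] = {0,1,4}
  val[5] = {4}
  val[6] = {1,2,4}
  val[7] = {1,2,3,4}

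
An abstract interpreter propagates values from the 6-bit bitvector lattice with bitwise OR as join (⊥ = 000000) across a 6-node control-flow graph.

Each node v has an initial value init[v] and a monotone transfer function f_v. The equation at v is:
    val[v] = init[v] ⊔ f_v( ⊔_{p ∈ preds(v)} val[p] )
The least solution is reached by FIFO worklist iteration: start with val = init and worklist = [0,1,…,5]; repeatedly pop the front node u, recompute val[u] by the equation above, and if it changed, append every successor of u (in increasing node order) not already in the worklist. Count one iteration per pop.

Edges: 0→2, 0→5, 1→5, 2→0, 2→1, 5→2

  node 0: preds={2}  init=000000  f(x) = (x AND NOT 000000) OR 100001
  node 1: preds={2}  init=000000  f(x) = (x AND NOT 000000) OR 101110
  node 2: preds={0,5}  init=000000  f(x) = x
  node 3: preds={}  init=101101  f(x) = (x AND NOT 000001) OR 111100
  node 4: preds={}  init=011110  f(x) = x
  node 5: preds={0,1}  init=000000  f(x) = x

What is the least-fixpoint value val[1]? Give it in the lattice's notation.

101111

Iteration log — 14 steps:
  step 1. node 0  ⊔preds=000000  new=100001  old=000000  +wl: 
  step 2. node 1  ⊔preds=000000  new=101110  old=000000  +wl: 
  step 3. node 2  ⊔preds=100001  new=100001  old=000000  +wl: 0,1
  step 4. node 3  ⊔preds=000000  new=111101  old=101101  +wl: 
  step 5. node 4  ⊔preds=000000  new=011110  stable
  step 6. node 5  ⊔preds=101111  new=101111  old=000000  +wl: 2
  step 7. node 0  ⊔preds=100001  new=100001  stable
  step 8. node 1  ⊔preds=100001  new=101111  old=101110  +wl: 5
  step 9. node 2  ⊔preds=101111  new=101111  old=100001  +wl: 0,1
  step 10. node 5  ⊔preds=101111  new=101111  stable
  step 11. node 0  ⊔preds=101111  new=101111  old=100001  +wl: 2,5
  step 12. node 1  ⊔preds=101111  new=101111  stable
  step 13. node 2  ⊔preds=101111  new=101111  stable
  step 14. node 5  ⊔preds=101111  new=101111  stable

Least fixpoint reached:
  node 0: 101111
  node 1: 101111
  node 2: 101111
  node 3: 111101
  node 4: 011110
  node 5: 101111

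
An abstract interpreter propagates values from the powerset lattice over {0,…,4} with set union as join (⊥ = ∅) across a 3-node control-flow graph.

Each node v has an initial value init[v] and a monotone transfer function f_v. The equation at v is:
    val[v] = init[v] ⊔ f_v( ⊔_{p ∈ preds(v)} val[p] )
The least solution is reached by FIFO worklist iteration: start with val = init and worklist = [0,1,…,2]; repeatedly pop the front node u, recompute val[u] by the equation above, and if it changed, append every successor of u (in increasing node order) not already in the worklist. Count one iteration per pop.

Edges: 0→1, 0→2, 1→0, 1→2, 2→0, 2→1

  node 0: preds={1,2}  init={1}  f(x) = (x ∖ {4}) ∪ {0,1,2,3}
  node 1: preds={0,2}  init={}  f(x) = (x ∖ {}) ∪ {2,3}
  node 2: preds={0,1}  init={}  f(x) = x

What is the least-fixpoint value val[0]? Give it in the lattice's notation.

Worklist (5 pops):
  #1 pop 0: in={} → {0,1,2,3} (was {1}); enqueue []
  #2 pop 1: in={0,1,2,3} → {0,1,2,3} (was {}); enqueue [0]
  #3 pop 2: in={0,1,2,3} → {0,1,2,3} (was {}); enqueue [1]
  #4 pop 0: in={0,1,2,3} → {0,1,2,3} (no change)
  #5 pop 1: in={0,1,2,3} → {0,1,2,3} (no change)

Fixpoint:
  val[0] = {0,1,2,3}
  val[1] = {0,1,2,3}
  val[2] = {0,1,2,3}

{0,1,2,3}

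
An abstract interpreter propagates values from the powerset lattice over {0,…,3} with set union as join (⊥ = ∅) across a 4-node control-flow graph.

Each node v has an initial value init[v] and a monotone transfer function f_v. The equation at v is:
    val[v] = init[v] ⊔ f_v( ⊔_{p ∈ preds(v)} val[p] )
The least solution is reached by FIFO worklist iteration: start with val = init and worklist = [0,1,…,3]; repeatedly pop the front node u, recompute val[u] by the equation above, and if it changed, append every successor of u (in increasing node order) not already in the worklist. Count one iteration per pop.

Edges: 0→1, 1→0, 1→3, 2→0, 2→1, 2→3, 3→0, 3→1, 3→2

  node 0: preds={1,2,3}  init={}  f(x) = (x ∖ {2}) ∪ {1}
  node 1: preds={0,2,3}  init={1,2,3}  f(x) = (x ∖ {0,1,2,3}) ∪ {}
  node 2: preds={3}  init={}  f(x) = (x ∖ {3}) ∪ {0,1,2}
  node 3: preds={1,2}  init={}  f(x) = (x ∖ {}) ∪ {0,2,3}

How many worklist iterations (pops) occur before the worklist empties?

Worklist (7 pops):
  #1 pop 0: in={1,2,3} → {1,3} (was {}); enqueue []
  #2 pop 1: in={1,3} → {1,2,3} (no change)
  #3 pop 2: in={} → {0,1,2} (was {}); enqueue [0,1]
  #4 pop 3: in={0,1,2,3} → {0,1,2,3} (was {}); enqueue [2]
  #5 pop 0: in={0,1,2,3} → {0,1,3} (was {1,3}); enqueue []
  #6 pop 1: in={0,1,2,3} → {1,2,3} (no change)
  #7 pop 2: in={0,1,2,3} → {0,1,2} (no change)

Fixpoint:
  val[0] = {0,1,3}
  val[1] = {1,2,3}
  val[2] = {0,1,2}
  val[3] = {0,1,2,3}

7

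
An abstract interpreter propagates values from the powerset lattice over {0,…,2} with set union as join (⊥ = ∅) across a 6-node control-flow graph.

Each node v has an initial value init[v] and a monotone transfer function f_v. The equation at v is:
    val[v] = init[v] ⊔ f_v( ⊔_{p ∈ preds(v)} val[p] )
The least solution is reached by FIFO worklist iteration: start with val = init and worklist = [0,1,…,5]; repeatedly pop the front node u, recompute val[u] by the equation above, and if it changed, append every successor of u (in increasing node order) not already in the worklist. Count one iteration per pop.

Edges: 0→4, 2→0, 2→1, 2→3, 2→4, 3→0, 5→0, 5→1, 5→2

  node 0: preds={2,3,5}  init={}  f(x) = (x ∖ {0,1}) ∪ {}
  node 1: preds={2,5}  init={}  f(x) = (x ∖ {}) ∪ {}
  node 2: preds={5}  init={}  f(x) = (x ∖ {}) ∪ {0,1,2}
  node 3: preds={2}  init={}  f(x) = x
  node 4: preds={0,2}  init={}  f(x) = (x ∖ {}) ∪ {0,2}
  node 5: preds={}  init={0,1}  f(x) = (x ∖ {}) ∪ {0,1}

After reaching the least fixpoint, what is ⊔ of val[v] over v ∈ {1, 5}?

Worklist (9 pops):
  #1 pop 0: in={0,1} → {} (no change)
  #2 pop 1: in={0,1} → {0,1} (was {}); enqueue []
  #3 pop 2: in={0,1} → {0,1,2} (was {}); enqueue [0,1]
  #4 pop 3: in={0,1,2} → {0,1,2} (was {}); enqueue []
  #5 pop 4: in={0,1,2} → {0,1,2} (was {}); enqueue []
  #6 pop 5: in={} → {0,1} (no change)
  #7 pop 0: in={0,1,2} → {2} (was {}); enqueue [4]
  #8 pop 1: in={0,1,2} → {0,1,2} (was {0,1}); enqueue []
  #9 pop 4: in={0,1,2} → {0,1,2} (no change)

Fixpoint:
  val[0] = {2}
  val[1] = {0,1,2}
  val[2] = {0,1,2}
  val[3] = {0,1,2}
  val[4] = {0,1,2}
  val[5] = {0,1}

{0,1,2}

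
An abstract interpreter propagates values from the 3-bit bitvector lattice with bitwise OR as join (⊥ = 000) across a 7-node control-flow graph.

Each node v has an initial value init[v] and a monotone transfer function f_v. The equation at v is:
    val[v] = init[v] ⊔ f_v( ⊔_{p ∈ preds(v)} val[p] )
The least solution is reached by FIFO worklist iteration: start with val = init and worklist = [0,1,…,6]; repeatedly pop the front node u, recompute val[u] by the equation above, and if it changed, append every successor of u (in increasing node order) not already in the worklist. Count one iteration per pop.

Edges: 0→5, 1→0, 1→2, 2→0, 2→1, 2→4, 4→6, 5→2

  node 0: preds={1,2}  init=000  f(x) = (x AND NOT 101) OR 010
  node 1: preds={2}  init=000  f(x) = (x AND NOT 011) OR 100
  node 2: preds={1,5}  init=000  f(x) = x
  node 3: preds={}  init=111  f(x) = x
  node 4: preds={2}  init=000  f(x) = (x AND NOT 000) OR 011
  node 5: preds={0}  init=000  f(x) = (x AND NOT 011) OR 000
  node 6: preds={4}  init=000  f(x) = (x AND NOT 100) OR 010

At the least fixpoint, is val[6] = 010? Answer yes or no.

no

Worklist (9 pops):
  #1 pop 0: in=000 → 010 (was 000); enqueue []
  #2 pop 1: in=000 → 100 (was 000); enqueue [0]
  #3 pop 2: in=100 → 100 (was 000); enqueue [1]
  #4 pop 3: in=000 → 111 (no change)
  #5 pop 4: in=100 → 111 (was 000); enqueue []
  #6 pop 5: in=010 → 000 (no change)
  #7 pop 6: in=111 → 011 (was 000); enqueue []
  #8 pop 0: in=100 → 010 (no change)
  #9 pop 1: in=100 → 100 (no change)

Fixpoint:
  val[0] = 010
  val[1] = 100
  val[2] = 100
  val[3] = 111
  val[4] = 111
  val[5] = 000
  val[6] = 011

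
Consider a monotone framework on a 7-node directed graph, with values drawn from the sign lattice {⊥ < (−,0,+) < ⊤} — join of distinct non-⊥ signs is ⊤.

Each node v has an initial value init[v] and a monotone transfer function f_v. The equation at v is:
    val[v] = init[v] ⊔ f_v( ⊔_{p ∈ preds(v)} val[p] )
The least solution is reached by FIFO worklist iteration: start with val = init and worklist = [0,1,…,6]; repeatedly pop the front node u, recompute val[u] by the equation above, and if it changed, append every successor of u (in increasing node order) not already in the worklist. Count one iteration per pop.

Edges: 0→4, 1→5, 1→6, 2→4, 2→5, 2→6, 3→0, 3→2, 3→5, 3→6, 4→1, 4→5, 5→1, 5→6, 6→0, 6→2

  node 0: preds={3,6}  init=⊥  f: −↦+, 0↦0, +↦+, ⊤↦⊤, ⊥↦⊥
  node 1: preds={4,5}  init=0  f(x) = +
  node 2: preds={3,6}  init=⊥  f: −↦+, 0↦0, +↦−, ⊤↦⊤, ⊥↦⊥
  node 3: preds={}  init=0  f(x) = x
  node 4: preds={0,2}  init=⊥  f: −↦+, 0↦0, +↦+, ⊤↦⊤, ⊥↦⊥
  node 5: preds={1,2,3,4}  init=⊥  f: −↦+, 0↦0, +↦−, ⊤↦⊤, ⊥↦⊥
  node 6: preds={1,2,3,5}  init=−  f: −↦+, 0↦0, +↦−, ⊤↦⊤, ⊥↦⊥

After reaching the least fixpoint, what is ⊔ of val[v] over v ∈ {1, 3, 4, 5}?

⊤

Iteration log — 10 steps:
  step 1. node 0  ⊔preds=⊤  new=⊤  old=⊥  +wl: 
  step 2. node 1  ⊔preds=⊥  new=⊤  old=0  +wl: 
  step 3. node 2  ⊔preds=⊤  new=⊤  old=⊥  +wl: 
  step 4. node 3  ⊔preds=⊥  new=0  stable
  step 5. node 4  ⊔preds=⊤  new=⊤  old=⊥  +wl: 1
  step 6. node 5  ⊔preds=⊤  new=⊤  old=⊥  +wl: 
  step 7. node 6  ⊔preds=⊤  new=⊤  old=−  +wl: 0,2
  step 8. node 1  ⊔preds=⊤  new=⊤  stable
  step 9. node 0  ⊔preds=⊤  new=⊤  stable
  step 10. node 2  ⊔preds=⊤  new=⊤  stable

Least fixpoint reached:
  node 0: ⊤
  node 1: ⊤
  node 2: ⊤
  node 3: 0
  node 4: ⊤
  node 5: ⊤
  node 6: ⊤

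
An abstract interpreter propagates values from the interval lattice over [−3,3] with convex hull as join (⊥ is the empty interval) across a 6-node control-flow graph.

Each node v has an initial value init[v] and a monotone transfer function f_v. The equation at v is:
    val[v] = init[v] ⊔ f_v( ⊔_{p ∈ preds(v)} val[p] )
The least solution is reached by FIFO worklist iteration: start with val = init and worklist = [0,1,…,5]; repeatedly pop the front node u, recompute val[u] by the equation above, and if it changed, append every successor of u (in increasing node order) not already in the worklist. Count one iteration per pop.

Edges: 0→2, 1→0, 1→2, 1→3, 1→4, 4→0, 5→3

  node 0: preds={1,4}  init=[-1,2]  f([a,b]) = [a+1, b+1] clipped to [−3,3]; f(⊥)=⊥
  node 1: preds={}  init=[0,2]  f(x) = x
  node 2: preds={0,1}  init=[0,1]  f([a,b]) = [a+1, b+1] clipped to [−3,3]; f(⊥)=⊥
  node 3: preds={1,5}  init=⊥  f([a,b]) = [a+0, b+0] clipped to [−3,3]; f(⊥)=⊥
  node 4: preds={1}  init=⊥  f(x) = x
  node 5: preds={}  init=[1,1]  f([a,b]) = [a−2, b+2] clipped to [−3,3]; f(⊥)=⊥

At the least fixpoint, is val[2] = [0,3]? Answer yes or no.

Trace (7 dequeues):
  [1] u=0 | in [0,2] | out [-1,3] | prev [-1,2] | push {}
  [2] u=1 | in ⊥ | out [0,2] | ==
  [3] u=2 | in [-1,3] | out [0,3] | prev [0,1] | push {}
  [4] u=3 | in [0,2] | out [0,2] | prev ⊥ | push {}
  [5] u=4 | in [0,2] | out [0,2] | prev ⊥ | push {0}
  [6] u=5 | in ⊥ | out [1,1] | ==
  [7] u=0 | in [0,2] | out [-1,3] | ==

Converged values:
  [0] [-1,3]
  [1] [0,2]
  [2] [0,3]
  [3] [0,2]
  [4] [0,2]
  [5] [1,1]

yes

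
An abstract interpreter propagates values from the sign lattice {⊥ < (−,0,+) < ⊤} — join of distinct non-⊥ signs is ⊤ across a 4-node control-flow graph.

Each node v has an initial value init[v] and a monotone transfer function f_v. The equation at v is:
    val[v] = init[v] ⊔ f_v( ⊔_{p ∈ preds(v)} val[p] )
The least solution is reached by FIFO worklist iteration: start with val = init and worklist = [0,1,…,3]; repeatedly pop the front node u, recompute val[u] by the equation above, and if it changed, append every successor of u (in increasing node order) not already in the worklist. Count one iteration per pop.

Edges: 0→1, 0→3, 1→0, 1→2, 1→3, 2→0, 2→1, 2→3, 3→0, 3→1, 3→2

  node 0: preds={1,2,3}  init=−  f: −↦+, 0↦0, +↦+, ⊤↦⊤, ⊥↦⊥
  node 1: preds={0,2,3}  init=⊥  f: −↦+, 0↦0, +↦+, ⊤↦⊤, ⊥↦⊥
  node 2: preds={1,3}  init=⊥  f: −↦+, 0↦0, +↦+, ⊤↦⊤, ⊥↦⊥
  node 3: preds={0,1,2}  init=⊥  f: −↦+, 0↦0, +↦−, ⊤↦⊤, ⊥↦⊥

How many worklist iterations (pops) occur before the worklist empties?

Iteration log — 10 steps:
  step 1. node 0  ⊔preds=⊥  new=−  stable
  step 2. node 1  ⊔preds=−  new=+  old=⊥  +wl: 0
  step 3. node 2  ⊔preds=+  new=+  old=⊥  +wl: 1
  step 4. node 3  ⊔preds=⊤  new=⊤  old=⊥  +wl: 2
  step 5. node 0  ⊔preds=⊤  new=⊤  old=−  +wl: 3
  step 6. node 1  ⊔preds=⊤  new=⊤  old=+  +wl: 0
  step 7. node 2  ⊔preds=⊤  new=⊤  old=+  +wl: 1
  step 8. node 3  ⊔preds=⊤  new=⊤  stable
  step 9. node 0  ⊔preds=⊤  new=⊤  stable
  step 10. node 1  ⊔preds=⊤  new=⊤  stable

Least fixpoint reached:
  node 0: ⊤
  node 1: ⊤
  node 2: ⊤
  node 3: ⊤

10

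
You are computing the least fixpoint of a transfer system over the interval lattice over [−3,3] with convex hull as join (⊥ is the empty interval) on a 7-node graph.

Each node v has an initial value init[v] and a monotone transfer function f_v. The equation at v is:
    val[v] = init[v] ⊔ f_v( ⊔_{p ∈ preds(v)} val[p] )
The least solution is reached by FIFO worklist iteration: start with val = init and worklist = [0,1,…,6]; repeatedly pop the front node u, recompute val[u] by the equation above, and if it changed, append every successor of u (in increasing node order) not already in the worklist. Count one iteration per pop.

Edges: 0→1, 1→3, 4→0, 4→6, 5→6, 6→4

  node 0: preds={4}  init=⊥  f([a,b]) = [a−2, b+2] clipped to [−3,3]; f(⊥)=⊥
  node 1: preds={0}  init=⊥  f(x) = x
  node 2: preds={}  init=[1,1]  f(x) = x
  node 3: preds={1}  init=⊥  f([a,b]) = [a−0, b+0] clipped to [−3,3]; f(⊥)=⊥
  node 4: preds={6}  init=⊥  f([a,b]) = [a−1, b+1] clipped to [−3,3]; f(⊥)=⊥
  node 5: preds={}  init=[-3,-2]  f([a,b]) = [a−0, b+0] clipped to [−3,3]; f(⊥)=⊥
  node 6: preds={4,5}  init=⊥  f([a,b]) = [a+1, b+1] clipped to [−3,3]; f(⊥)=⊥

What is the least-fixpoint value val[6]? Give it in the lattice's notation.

[-2,3]

Worklist (20 pops):
  #1 pop 0: in=⊥ → ⊥ (no change)
  #2 pop 1: in=⊥ → ⊥ (no change)
  #3 pop 2: in=⊥ → [1,1] (no change)
  #4 pop 3: in=⊥ → ⊥ (no change)
  #5 pop 4: in=⊥ → ⊥ (no change)
  #6 pop 5: in=⊥ → [-3,-2] (no change)
  #7 pop 6: in=[-3,-2] → [-2,-1] (was ⊥); enqueue [4]
  #8 pop 4: in=[-2,-1] → [-3,0] (was ⊥); enqueue [0,6]
  #9 pop 0: in=[-3,0] → [-3,2] (was ⊥); enqueue [1]
  #10 pop 6: in=[-3,0] → [-2,1] (was [-2,-1]); enqueue [4]
  #11 pop 1: in=[-3,2] → [-3,2] (was ⊥); enqueue [3]
  #12 pop 4: in=[-2,1] → [-3,2] (was [-3,0]); enqueue [0,6]
  #13 pop 3: in=[-3,2] → [-3,2] (was ⊥); enqueue []
  #14 pop 0: in=[-3,2] → [-3,3] (was [-3,2]); enqueue [1]
  #15 pop 6: in=[-3,2] → [-2,3] (was [-2,1]); enqueue [4]
  #16 pop 1: in=[-3,3] → [-3,3] (was [-3,2]); enqueue [3]
  #17 pop 4: in=[-2,3] → [-3,3] (was [-3,2]); enqueue [0,6]
  #18 pop 3: in=[-3,3] → [-3,3] (was [-3,2]); enqueue []
  #19 pop 0: in=[-3,3] → [-3,3] (no change)
  #20 pop 6: in=[-3,3] → [-2,3] (no change)

Fixpoint:
  val[0] = [-3,3]
  val[1] = [-3,3]
  val[2] = [1,1]
  val[3] = [-3,3]
  val[4] = [-3,3]
  val[5] = [-3,-2]
  val[6] = [-2,3]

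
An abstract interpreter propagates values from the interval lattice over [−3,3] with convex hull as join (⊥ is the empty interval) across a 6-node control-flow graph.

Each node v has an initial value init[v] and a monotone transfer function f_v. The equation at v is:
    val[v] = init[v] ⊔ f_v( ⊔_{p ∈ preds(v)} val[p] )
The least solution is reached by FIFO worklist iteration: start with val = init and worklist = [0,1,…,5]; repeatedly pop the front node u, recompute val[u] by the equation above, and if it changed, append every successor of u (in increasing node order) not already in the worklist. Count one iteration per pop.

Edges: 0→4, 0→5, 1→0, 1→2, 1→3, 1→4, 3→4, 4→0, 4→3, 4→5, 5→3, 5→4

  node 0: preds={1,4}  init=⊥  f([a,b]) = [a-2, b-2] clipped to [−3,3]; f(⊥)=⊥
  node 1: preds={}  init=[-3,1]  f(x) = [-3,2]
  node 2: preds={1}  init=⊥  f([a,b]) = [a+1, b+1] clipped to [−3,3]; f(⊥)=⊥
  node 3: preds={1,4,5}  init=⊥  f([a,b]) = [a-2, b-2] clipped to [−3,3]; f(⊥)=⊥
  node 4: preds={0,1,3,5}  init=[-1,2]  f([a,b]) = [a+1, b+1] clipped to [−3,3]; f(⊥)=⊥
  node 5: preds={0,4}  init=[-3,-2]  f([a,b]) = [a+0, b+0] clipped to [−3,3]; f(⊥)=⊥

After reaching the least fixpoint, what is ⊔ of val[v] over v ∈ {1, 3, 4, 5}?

[-3,3]

Iteration log — 10 steps:
  step 1. node 0  ⊔preds=[-3,2]  new=[-3,0]  old=⊥  +wl: 
  step 2. node 1  ⊔preds=⊥  new=[-3,2]  old=[-3,1]  +wl: 0
  step 3. node 2  ⊔preds=[-3,2]  new=[-2,3]  old=⊥  +wl: 
  step 4. node 3  ⊔preds=[-3,2]  new=[-3,0]  old=⊥  +wl: 
  step 5. node 4  ⊔preds=[-3,2]  new=[-2,3]  old=[-1,2]  +wl: 3
  step 6. node 5  ⊔preds=[-3,3]  new=[-3,3]  old=[-3,-2]  +wl: 4
  step 7. node 0  ⊔preds=[-3,3]  new=[-3,1]  old=[-3,0]  +wl: 5
  step 8. node 3  ⊔preds=[-3,3]  new=[-3,1]  old=[-3,0]  +wl: 
  step 9. node 4  ⊔preds=[-3,3]  new=[-2,3]  stable
  step 10. node 5  ⊔preds=[-3,3]  new=[-3,3]  stable

Least fixpoint reached:
  node 0: [-3,1]
  node 1: [-3,2]
  node 2: [-2,3]
  node 3: [-3,1]
  node 4: [-2,3]
  node 5: [-3,3]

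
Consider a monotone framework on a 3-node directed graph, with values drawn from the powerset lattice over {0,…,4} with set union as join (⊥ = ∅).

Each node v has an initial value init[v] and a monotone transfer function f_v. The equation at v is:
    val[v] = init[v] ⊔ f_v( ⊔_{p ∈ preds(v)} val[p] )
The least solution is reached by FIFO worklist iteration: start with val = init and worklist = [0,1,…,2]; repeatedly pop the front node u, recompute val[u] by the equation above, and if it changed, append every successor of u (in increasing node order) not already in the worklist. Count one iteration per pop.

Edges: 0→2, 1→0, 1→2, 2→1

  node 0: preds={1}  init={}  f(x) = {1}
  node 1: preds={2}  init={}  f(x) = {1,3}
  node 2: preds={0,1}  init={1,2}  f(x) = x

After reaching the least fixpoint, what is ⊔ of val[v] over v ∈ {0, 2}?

Iteration log — 5 steps:
  step 1. node 0  ⊔preds={}  new={1}  old={}  +wl: 
  step 2. node 1  ⊔preds={1,2}  new={1,3}  old={}  +wl: 0
  step 3. node 2  ⊔preds={1,3}  new={1,2,3}  old={1,2}  +wl: 1
  step 4. node 0  ⊔preds={1,3}  new={1}  stable
  step 5. node 1  ⊔preds={1,2,3}  new={1,3}  stable

Least fixpoint reached:
  node 0: {1}
  node 1: {1,3}
  node 2: {1,2,3}

{1,2,3}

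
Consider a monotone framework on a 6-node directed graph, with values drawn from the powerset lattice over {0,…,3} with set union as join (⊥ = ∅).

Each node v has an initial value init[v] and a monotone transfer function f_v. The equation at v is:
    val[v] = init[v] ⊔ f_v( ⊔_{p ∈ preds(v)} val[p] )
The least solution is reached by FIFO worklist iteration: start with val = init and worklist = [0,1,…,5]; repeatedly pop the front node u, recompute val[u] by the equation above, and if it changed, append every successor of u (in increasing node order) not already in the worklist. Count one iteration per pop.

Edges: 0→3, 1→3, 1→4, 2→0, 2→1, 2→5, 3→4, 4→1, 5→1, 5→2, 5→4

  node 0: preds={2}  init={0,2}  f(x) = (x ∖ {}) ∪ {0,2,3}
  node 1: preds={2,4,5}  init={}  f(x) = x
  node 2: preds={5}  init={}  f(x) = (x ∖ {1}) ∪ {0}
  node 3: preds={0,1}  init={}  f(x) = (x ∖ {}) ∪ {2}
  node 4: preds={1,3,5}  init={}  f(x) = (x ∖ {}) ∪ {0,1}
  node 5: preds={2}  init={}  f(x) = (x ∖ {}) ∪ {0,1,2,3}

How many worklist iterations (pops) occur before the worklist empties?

15

Worklist (15 pops):
  #1 pop 0: in={} → {0,2,3} (was {0,2}); enqueue []
  #2 pop 1: in={} → {} (no change)
  #3 pop 2: in={} → {0} (was {}); enqueue [0,1]
  #4 pop 3: in={0,2,3} → {0,2,3} (was {}); enqueue []
  #5 pop 4: in={0,2,3} → {0,1,2,3} (was {}); enqueue []
  #6 pop 5: in={0} → {0,1,2,3} (was {}); enqueue [2,4]
  #7 pop 0: in={0} → {0,2,3} (no change)
  #8 pop 1: in={0,1,2,3} → {0,1,2,3} (was {}); enqueue [3]
  #9 pop 2: in={0,1,2,3} → {0,2,3} (was {0}); enqueue [0,1,5]
  #10 pop 4: in={0,1,2,3} → {0,1,2,3} (no change)
  #11 pop 3: in={0,1,2,3} → {0,1,2,3} (was {0,2,3}); enqueue [4]
  #12 pop 0: in={0,2,3} → {0,2,3} (no change)
  #13 pop 1: in={0,1,2,3} → {0,1,2,3} (no change)
  #14 pop 5: in={0,2,3} → {0,1,2,3} (no change)
  #15 pop 4: in={0,1,2,3} → {0,1,2,3} (no change)

Fixpoint:
  val[0] = {0,2,3}
  val[1] = {0,1,2,3}
  val[2] = {0,2,3}
  val[3] = {0,1,2,3}
  val[4] = {0,1,2,3}
  val[5] = {0,1,2,3}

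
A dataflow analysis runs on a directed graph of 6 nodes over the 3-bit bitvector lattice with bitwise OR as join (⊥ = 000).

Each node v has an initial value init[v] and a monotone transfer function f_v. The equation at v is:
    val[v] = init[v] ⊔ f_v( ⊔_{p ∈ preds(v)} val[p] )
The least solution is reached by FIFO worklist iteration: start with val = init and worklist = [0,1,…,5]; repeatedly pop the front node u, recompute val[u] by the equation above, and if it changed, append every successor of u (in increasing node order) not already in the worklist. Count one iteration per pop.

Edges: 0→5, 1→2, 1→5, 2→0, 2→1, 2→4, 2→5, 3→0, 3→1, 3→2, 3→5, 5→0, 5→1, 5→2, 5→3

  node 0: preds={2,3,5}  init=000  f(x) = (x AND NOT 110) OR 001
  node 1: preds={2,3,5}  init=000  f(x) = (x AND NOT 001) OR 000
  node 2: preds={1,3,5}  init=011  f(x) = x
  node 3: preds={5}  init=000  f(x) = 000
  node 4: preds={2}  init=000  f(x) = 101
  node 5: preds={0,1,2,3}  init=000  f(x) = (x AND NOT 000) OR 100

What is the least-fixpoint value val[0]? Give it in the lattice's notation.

001

Trace (14 dequeues):
  [1] u=0 | in 011 | out 001 | prev 000 | push {}
  [2] u=1 | in 011 | out 010 | prev 000 | push {}
  [3] u=2 | in 010 | out 011 | ==
  [4] u=3 | in 000 | out 000 | ==
  [5] u=4 | in 011 | out 101 | prev 000 | push {}
  [6] u=5 | in 011 | out 111 | prev 000 | push {0,1,2,3}
  [7] u=0 | in 111 | out 001 | ==
  [8] u=1 | in 111 | out 110 | prev 010 | push {5}
  [9] u=2 | in 111 | out 111 | prev 011 | push {0,1,4}
  [10] u=3 | in 111 | out 000 | ==
  [11] u=5 | in 111 | out 111 | ==
  [12] u=0 | in 111 | out 001 | ==
  [13] u=1 | in 111 | out 110 | ==
  [14] u=4 | in 111 | out 101 | ==

Converged values:
  [0] 001
  [1] 110
  [2] 111
  [3] 000
  [4] 101
  [5] 111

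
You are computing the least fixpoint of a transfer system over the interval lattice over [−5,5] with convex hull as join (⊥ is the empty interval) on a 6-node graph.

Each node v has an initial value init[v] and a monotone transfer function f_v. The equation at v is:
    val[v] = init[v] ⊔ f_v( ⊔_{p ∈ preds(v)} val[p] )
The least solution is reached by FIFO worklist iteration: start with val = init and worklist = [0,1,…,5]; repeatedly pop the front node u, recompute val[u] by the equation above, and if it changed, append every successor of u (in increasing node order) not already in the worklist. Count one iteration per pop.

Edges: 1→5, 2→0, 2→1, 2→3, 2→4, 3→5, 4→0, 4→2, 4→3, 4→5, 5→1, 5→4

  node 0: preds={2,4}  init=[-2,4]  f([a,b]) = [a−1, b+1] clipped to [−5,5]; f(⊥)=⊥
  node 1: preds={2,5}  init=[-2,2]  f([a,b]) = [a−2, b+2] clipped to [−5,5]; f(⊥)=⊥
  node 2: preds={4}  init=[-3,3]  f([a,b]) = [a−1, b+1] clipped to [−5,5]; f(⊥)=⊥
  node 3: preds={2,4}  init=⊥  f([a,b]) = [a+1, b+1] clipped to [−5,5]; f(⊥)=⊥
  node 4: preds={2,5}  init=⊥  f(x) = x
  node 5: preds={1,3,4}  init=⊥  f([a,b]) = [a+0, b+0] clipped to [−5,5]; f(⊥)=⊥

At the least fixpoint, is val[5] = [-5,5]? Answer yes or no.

yes

Trace (19 dequeues):
  [1] u=0 | in [-3,3] | out [-4,4] | prev [-2,4] | push {}
  [2] u=1 | in [-3,3] | out [-5,5] | prev [-2,2] | push {}
  [3] u=2 | in ⊥ | out [-3,3] | ==
  [4] u=3 | in [-3,3] | out [-2,4] | prev ⊥ | push {}
  [5] u=4 | in [-3,3] | out [-3,3] | prev ⊥ | push {0,2,3}
  [6] u=5 | in [-5,5] | out [-5,5] | prev ⊥ | push {1,4}
  [7] u=0 | in [-3,3] | out [-4,4] | ==
  [8] u=2 | in [-3,3] | out [-4,4] | prev [-3,3] | push {0}
  [9] u=3 | in [-4,4] | out [-3,5] | prev [-2,4] | push {5}
  [10] u=1 | in [-5,5] | out [-5,5] | ==
  [11] u=4 | in [-5,5] | out [-5,5] | prev [-3,3] | push {2,3}
  [12] u=0 | in [-5,5] | out [-5,5] | prev [-4,4] | push {}
  [13] u=5 | in [-5,5] | out [-5,5] | ==
  [14] u=2 | in [-5,5] | out [-5,5] | prev [-4,4] | push {0,1,4}
  [15] u=3 | in [-5,5] | out [-4,5] | prev [-3,5] | push {5}
  [16] u=0 | in [-5,5] | out [-5,5] | ==
  [17] u=1 | in [-5,5] | out [-5,5] | ==
  [18] u=4 | in [-5,5] | out [-5,5] | ==
  [19] u=5 | in [-5,5] | out [-5,5] | ==

Converged values:
  [0] [-5,5]
  [1] [-5,5]
  [2] [-5,5]
  [3] [-4,5]
  [4] [-5,5]
  [5] [-5,5]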